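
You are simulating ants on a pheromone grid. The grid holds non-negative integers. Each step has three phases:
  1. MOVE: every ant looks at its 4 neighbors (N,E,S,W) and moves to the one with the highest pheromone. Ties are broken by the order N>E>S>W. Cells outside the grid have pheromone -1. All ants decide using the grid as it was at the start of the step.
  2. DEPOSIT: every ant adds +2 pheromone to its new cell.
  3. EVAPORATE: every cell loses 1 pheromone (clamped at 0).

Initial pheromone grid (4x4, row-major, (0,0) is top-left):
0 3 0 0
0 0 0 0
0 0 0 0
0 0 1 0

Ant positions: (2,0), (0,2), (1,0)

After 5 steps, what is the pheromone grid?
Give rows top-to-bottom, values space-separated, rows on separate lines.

After step 1: ants at (1,0),(0,1),(0,0)
  1 4 0 0
  1 0 0 0
  0 0 0 0
  0 0 0 0
After step 2: ants at (0,0),(0,0),(0,1)
  4 5 0 0
  0 0 0 0
  0 0 0 0
  0 0 0 0
After step 3: ants at (0,1),(0,1),(0,0)
  5 8 0 0
  0 0 0 0
  0 0 0 0
  0 0 0 0
After step 4: ants at (0,0),(0,0),(0,1)
  8 9 0 0
  0 0 0 0
  0 0 0 0
  0 0 0 0
After step 5: ants at (0,1),(0,1),(0,0)
  9 12 0 0
  0 0 0 0
  0 0 0 0
  0 0 0 0

9 12 0 0
0 0 0 0
0 0 0 0
0 0 0 0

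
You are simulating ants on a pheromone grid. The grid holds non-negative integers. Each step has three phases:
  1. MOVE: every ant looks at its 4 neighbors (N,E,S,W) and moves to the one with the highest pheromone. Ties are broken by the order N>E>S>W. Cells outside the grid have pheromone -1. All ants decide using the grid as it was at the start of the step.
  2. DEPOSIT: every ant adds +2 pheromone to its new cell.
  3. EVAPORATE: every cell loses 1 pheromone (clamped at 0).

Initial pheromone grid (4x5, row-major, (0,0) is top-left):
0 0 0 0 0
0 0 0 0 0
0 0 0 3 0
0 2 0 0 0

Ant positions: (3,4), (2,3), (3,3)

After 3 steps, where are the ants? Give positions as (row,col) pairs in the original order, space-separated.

Step 1: ant0:(3,4)->N->(2,4) | ant1:(2,3)->N->(1,3) | ant2:(3,3)->N->(2,3)
  grid max=4 at (2,3)
Step 2: ant0:(2,4)->W->(2,3) | ant1:(1,3)->S->(2,3) | ant2:(2,3)->N->(1,3)
  grid max=7 at (2,3)
Step 3: ant0:(2,3)->N->(1,3) | ant1:(2,3)->N->(1,3) | ant2:(1,3)->S->(2,3)
  grid max=8 at (2,3)

(1,3) (1,3) (2,3)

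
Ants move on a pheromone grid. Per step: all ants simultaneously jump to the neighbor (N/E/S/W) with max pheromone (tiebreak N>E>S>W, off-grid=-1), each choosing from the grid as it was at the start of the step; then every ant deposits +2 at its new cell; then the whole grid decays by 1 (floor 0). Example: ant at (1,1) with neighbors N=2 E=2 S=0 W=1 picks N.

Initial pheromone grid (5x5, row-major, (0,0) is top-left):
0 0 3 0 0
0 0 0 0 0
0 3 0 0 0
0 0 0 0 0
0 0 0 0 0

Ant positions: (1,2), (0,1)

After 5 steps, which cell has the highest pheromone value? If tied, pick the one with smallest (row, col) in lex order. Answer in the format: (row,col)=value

Step 1: ant0:(1,2)->N->(0,2) | ant1:(0,1)->E->(0,2)
  grid max=6 at (0,2)
Step 2: ant0:(0,2)->E->(0,3) | ant1:(0,2)->E->(0,3)
  grid max=5 at (0,2)
Step 3: ant0:(0,3)->W->(0,2) | ant1:(0,3)->W->(0,2)
  grid max=8 at (0,2)
Step 4: ant0:(0,2)->E->(0,3) | ant1:(0,2)->E->(0,3)
  grid max=7 at (0,2)
Step 5: ant0:(0,3)->W->(0,2) | ant1:(0,3)->W->(0,2)
  grid max=10 at (0,2)
Final grid:
  0 0 10 4 0
  0 0 0 0 0
  0 0 0 0 0
  0 0 0 0 0
  0 0 0 0 0
Max pheromone 10 at (0,2)

Answer: (0,2)=10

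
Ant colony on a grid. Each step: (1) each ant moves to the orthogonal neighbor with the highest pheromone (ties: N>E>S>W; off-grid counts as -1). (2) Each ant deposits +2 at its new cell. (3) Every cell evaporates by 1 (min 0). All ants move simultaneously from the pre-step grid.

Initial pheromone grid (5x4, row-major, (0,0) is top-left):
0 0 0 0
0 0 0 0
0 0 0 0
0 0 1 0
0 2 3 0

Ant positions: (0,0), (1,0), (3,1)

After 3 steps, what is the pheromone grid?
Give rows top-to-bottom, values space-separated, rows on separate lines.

After step 1: ants at (0,1),(0,0),(4,1)
  1 1 0 0
  0 0 0 0
  0 0 0 0
  0 0 0 0
  0 3 2 0
After step 2: ants at (0,0),(0,1),(4,2)
  2 2 0 0
  0 0 0 0
  0 0 0 0
  0 0 0 0
  0 2 3 0
After step 3: ants at (0,1),(0,0),(4,1)
  3 3 0 0
  0 0 0 0
  0 0 0 0
  0 0 0 0
  0 3 2 0

3 3 0 0
0 0 0 0
0 0 0 0
0 0 0 0
0 3 2 0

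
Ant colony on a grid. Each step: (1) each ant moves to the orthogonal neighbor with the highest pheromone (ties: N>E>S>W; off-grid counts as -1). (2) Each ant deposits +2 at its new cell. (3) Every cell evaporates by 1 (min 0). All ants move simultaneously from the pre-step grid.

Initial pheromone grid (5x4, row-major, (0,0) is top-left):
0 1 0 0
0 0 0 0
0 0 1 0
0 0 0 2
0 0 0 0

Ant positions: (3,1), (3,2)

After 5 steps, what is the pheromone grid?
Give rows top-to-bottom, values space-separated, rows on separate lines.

After step 1: ants at (2,1),(3,3)
  0 0 0 0
  0 0 0 0
  0 1 0 0
  0 0 0 3
  0 0 0 0
After step 2: ants at (1,1),(2,3)
  0 0 0 0
  0 1 0 0
  0 0 0 1
  0 0 0 2
  0 0 0 0
After step 3: ants at (0,1),(3,3)
  0 1 0 0
  0 0 0 0
  0 0 0 0
  0 0 0 3
  0 0 0 0
After step 4: ants at (0,2),(2,3)
  0 0 1 0
  0 0 0 0
  0 0 0 1
  0 0 0 2
  0 0 0 0
After step 5: ants at (0,3),(3,3)
  0 0 0 1
  0 0 0 0
  0 0 0 0
  0 0 0 3
  0 0 0 0

0 0 0 1
0 0 0 0
0 0 0 0
0 0 0 3
0 0 0 0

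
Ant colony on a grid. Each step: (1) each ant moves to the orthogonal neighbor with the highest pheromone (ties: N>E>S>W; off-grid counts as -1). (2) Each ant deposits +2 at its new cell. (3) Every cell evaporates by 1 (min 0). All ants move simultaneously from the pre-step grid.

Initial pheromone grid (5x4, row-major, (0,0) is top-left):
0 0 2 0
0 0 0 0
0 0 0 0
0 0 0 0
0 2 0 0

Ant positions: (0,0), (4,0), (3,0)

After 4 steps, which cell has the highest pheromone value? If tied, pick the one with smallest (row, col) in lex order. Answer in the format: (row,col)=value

Step 1: ant0:(0,0)->E->(0,1) | ant1:(4,0)->E->(4,1) | ant2:(3,0)->N->(2,0)
  grid max=3 at (4,1)
Step 2: ant0:(0,1)->E->(0,2) | ant1:(4,1)->N->(3,1) | ant2:(2,0)->N->(1,0)
  grid max=2 at (0,2)
Step 3: ant0:(0,2)->E->(0,3) | ant1:(3,1)->S->(4,1) | ant2:(1,0)->N->(0,0)
  grid max=3 at (4,1)
Step 4: ant0:(0,3)->W->(0,2) | ant1:(4,1)->N->(3,1) | ant2:(0,0)->E->(0,1)
  grid max=2 at (0,2)
Final grid:
  0 1 2 0
  0 0 0 0
  0 0 0 0
  0 1 0 0
  0 2 0 0
Max pheromone 2 at (0,2)

Answer: (0,2)=2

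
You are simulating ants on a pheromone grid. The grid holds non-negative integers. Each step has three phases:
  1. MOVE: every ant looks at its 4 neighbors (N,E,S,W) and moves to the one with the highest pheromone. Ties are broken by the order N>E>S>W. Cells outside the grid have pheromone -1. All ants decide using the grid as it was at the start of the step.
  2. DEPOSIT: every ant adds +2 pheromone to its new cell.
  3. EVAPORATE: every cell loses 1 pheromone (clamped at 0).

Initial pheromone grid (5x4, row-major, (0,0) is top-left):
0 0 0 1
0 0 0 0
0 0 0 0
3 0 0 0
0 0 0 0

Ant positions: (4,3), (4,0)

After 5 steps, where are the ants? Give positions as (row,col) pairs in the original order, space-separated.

Step 1: ant0:(4,3)->N->(3,3) | ant1:(4,0)->N->(3,0)
  grid max=4 at (3,0)
Step 2: ant0:(3,3)->N->(2,3) | ant1:(3,0)->N->(2,0)
  grid max=3 at (3,0)
Step 3: ant0:(2,3)->N->(1,3) | ant1:(2,0)->S->(3,0)
  grid max=4 at (3,0)
Step 4: ant0:(1,3)->N->(0,3) | ant1:(3,0)->N->(2,0)
  grid max=3 at (3,0)
Step 5: ant0:(0,3)->S->(1,3) | ant1:(2,0)->S->(3,0)
  grid max=4 at (3,0)

(1,3) (3,0)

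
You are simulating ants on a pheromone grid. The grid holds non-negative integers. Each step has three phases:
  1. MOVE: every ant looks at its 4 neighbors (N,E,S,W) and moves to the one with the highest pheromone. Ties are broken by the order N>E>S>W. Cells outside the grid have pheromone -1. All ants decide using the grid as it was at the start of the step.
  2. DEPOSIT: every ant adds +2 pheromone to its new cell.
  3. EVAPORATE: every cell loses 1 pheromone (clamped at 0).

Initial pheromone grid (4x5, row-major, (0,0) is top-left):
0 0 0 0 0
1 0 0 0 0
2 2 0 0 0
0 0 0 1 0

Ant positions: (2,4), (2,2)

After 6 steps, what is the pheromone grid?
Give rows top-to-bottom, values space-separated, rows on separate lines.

After step 1: ants at (1,4),(2,1)
  0 0 0 0 0
  0 0 0 0 1
  1 3 0 0 0
  0 0 0 0 0
After step 2: ants at (0,4),(2,0)
  0 0 0 0 1
  0 0 0 0 0
  2 2 0 0 0
  0 0 0 0 0
After step 3: ants at (1,4),(2,1)
  0 0 0 0 0
  0 0 0 0 1
  1 3 0 0 0
  0 0 0 0 0
After step 4: ants at (0,4),(2,0)
  0 0 0 0 1
  0 0 0 0 0
  2 2 0 0 0
  0 0 0 0 0
After step 5: ants at (1,4),(2,1)
  0 0 0 0 0
  0 0 0 0 1
  1 3 0 0 0
  0 0 0 0 0
After step 6: ants at (0,4),(2,0)
  0 0 0 0 1
  0 0 0 0 0
  2 2 0 0 0
  0 0 0 0 0

0 0 0 0 1
0 0 0 0 0
2 2 0 0 0
0 0 0 0 0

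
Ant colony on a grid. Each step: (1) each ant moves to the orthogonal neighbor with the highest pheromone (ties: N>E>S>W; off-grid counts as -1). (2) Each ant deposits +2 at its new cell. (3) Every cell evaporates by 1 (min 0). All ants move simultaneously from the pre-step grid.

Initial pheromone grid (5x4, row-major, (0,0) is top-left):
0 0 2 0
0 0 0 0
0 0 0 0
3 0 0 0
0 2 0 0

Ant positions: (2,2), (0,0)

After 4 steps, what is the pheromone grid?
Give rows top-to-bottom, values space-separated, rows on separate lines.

After step 1: ants at (1,2),(0,1)
  0 1 1 0
  0 0 1 0
  0 0 0 0
  2 0 0 0
  0 1 0 0
After step 2: ants at (0,2),(0,2)
  0 0 4 0
  0 0 0 0
  0 0 0 0
  1 0 0 0
  0 0 0 0
After step 3: ants at (0,3),(0,3)
  0 0 3 3
  0 0 0 0
  0 0 0 0
  0 0 0 0
  0 0 0 0
After step 4: ants at (0,2),(0,2)
  0 0 6 2
  0 0 0 0
  0 0 0 0
  0 0 0 0
  0 0 0 0

0 0 6 2
0 0 0 0
0 0 0 0
0 0 0 0
0 0 0 0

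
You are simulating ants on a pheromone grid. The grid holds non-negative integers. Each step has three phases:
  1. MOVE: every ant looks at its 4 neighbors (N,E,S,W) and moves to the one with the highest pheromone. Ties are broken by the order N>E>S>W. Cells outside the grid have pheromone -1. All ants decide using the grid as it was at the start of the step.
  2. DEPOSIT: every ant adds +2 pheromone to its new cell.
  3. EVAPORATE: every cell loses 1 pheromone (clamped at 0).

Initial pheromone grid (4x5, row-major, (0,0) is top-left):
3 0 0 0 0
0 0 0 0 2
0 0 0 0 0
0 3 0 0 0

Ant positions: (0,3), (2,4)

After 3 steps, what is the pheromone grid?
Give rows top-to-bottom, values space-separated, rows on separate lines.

After step 1: ants at (0,4),(1,4)
  2 0 0 0 1
  0 0 0 0 3
  0 0 0 0 0
  0 2 0 0 0
After step 2: ants at (1,4),(0,4)
  1 0 0 0 2
  0 0 0 0 4
  0 0 0 0 0
  0 1 0 0 0
After step 3: ants at (0,4),(1,4)
  0 0 0 0 3
  0 0 0 0 5
  0 0 0 0 0
  0 0 0 0 0

0 0 0 0 3
0 0 0 0 5
0 0 0 0 0
0 0 0 0 0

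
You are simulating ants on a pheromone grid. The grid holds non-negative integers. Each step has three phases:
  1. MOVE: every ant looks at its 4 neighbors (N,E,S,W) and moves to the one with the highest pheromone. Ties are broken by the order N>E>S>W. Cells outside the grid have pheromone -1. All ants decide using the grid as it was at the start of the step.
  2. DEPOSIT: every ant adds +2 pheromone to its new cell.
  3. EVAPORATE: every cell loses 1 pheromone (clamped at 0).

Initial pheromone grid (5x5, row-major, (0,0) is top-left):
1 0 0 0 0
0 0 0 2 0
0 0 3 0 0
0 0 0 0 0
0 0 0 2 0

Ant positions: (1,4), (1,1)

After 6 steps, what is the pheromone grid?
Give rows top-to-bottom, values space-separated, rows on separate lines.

After step 1: ants at (1,3),(0,1)
  0 1 0 0 0
  0 0 0 3 0
  0 0 2 0 0
  0 0 0 0 0
  0 0 0 1 0
After step 2: ants at (0,3),(0,2)
  0 0 1 1 0
  0 0 0 2 0
  0 0 1 0 0
  0 0 0 0 0
  0 0 0 0 0
After step 3: ants at (1,3),(0,3)
  0 0 0 2 0
  0 0 0 3 0
  0 0 0 0 0
  0 0 0 0 0
  0 0 0 0 0
After step 4: ants at (0,3),(1,3)
  0 0 0 3 0
  0 0 0 4 0
  0 0 0 0 0
  0 0 0 0 0
  0 0 0 0 0
After step 5: ants at (1,3),(0,3)
  0 0 0 4 0
  0 0 0 5 0
  0 0 0 0 0
  0 0 0 0 0
  0 0 0 0 0
After step 6: ants at (0,3),(1,3)
  0 0 0 5 0
  0 0 0 6 0
  0 0 0 0 0
  0 0 0 0 0
  0 0 0 0 0

0 0 0 5 0
0 0 0 6 0
0 0 0 0 0
0 0 0 0 0
0 0 0 0 0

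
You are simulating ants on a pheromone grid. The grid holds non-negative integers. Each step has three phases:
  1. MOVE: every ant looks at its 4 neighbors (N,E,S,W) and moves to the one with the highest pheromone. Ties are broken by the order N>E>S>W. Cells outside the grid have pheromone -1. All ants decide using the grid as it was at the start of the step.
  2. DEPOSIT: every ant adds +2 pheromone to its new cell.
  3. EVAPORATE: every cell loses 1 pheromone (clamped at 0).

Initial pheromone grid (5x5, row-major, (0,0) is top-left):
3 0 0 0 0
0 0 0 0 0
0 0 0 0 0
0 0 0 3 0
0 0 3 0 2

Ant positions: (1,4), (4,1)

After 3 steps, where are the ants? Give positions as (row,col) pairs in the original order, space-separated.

Step 1: ant0:(1,4)->N->(0,4) | ant1:(4,1)->E->(4,2)
  grid max=4 at (4,2)
Step 2: ant0:(0,4)->S->(1,4) | ant1:(4,2)->N->(3,2)
  grid max=3 at (4,2)
Step 3: ant0:(1,4)->N->(0,4) | ant1:(3,2)->S->(4,2)
  grid max=4 at (4,2)

(0,4) (4,2)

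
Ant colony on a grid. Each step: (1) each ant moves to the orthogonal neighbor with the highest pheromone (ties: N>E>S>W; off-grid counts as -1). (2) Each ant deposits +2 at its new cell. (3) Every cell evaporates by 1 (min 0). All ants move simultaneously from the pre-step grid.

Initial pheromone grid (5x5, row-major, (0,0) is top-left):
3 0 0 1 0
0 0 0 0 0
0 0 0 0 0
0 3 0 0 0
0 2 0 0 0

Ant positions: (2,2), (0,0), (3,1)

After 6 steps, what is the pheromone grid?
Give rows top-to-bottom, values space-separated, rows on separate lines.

After step 1: ants at (1,2),(0,1),(4,1)
  2 1 0 0 0
  0 0 1 0 0
  0 0 0 0 0
  0 2 0 0 0
  0 3 0 0 0
After step 2: ants at (0,2),(0,0),(3,1)
  3 0 1 0 0
  0 0 0 0 0
  0 0 0 0 0
  0 3 0 0 0
  0 2 0 0 0
After step 3: ants at (0,3),(0,1),(4,1)
  2 1 0 1 0
  0 0 0 0 0
  0 0 0 0 0
  0 2 0 0 0
  0 3 0 0 0
After step 4: ants at (0,4),(0,0),(3,1)
  3 0 0 0 1
  0 0 0 0 0
  0 0 0 0 0
  0 3 0 0 0
  0 2 0 0 0
After step 5: ants at (1,4),(0,1),(4,1)
  2 1 0 0 0
  0 0 0 0 1
  0 0 0 0 0
  0 2 0 0 0
  0 3 0 0 0
After step 6: ants at (0,4),(0,0),(3,1)
  3 0 0 0 1
  0 0 0 0 0
  0 0 0 0 0
  0 3 0 0 0
  0 2 0 0 0

3 0 0 0 1
0 0 0 0 0
0 0 0 0 0
0 3 0 0 0
0 2 0 0 0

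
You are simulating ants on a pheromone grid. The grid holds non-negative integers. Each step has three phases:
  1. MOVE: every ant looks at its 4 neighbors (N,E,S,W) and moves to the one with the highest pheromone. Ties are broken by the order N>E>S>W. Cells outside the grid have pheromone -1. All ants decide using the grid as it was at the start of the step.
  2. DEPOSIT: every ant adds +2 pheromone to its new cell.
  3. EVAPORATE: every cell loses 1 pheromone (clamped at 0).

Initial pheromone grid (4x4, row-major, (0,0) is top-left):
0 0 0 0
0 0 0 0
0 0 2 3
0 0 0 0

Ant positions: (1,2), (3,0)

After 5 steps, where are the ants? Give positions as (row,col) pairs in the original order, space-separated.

Step 1: ant0:(1,2)->S->(2,2) | ant1:(3,0)->N->(2,0)
  grid max=3 at (2,2)
Step 2: ant0:(2,2)->E->(2,3) | ant1:(2,0)->N->(1,0)
  grid max=3 at (2,3)
Step 3: ant0:(2,3)->W->(2,2) | ant1:(1,0)->N->(0,0)
  grid max=3 at (2,2)
Step 4: ant0:(2,2)->E->(2,3) | ant1:(0,0)->E->(0,1)
  grid max=3 at (2,3)
Step 5: ant0:(2,3)->W->(2,2) | ant1:(0,1)->E->(0,2)
  grid max=3 at (2,2)

(2,2) (0,2)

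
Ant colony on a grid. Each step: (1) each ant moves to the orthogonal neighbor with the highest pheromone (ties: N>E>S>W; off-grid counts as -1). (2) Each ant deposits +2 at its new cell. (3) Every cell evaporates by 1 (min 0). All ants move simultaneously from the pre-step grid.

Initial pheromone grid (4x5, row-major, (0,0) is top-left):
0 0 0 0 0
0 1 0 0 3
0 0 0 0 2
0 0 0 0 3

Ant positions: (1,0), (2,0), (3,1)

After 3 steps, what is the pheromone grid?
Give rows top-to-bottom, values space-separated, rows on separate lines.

After step 1: ants at (1,1),(1,0),(2,1)
  0 0 0 0 0
  1 2 0 0 2
  0 1 0 0 1
  0 0 0 0 2
After step 2: ants at (2,1),(1,1),(1,1)
  0 0 0 0 0
  0 5 0 0 1
  0 2 0 0 0
  0 0 0 0 1
After step 3: ants at (1,1),(2,1),(2,1)
  0 0 0 0 0
  0 6 0 0 0
  0 5 0 0 0
  0 0 0 0 0

0 0 0 0 0
0 6 0 0 0
0 5 0 0 0
0 0 0 0 0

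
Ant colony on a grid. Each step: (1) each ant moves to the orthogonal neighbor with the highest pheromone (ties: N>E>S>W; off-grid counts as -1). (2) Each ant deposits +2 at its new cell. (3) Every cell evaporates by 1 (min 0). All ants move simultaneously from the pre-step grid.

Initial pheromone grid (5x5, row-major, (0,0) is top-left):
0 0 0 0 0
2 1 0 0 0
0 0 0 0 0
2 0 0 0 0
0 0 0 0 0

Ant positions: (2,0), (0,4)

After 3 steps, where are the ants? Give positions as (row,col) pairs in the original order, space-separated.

Step 1: ant0:(2,0)->N->(1,0) | ant1:(0,4)->S->(1,4)
  grid max=3 at (1,0)
Step 2: ant0:(1,0)->N->(0,0) | ant1:(1,4)->N->(0,4)
  grid max=2 at (1,0)
Step 3: ant0:(0,0)->S->(1,0) | ant1:(0,4)->S->(1,4)
  grid max=3 at (1,0)

(1,0) (1,4)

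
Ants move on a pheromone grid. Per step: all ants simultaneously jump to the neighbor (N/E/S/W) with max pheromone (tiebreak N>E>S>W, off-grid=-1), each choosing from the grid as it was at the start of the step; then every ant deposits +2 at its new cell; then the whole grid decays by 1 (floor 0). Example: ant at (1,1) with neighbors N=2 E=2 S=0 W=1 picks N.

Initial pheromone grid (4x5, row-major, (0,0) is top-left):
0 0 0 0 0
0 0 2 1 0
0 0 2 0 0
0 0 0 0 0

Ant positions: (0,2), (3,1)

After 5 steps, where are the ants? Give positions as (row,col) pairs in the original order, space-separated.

Step 1: ant0:(0,2)->S->(1,2) | ant1:(3,1)->N->(2,1)
  grid max=3 at (1,2)
Step 2: ant0:(1,2)->S->(2,2) | ant1:(2,1)->E->(2,2)
  grid max=4 at (2,2)
Step 3: ant0:(2,2)->N->(1,2) | ant1:(2,2)->N->(1,2)
  grid max=5 at (1,2)
Step 4: ant0:(1,2)->S->(2,2) | ant1:(1,2)->S->(2,2)
  grid max=6 at (2,2)
Step 5: ant0:(2,2)->N->(1,2) | ant1:(2,2)->N->(1,2)
  grid max=7 at (1,2)

(1,2) (1,2)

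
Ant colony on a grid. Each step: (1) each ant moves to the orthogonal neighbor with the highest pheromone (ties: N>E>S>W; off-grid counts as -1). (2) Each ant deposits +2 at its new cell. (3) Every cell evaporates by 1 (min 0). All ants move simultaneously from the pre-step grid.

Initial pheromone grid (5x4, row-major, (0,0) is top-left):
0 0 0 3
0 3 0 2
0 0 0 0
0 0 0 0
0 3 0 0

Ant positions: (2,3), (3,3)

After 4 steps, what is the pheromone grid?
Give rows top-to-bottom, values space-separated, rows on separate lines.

After step 1: ants at (1,3),(2,3)
  0 0 0 2
  0 2 0 3
  0 0 0 1
  0 0 0 0
  0 2 0 0
After step 2: ants at (0,3),(1,3)
  0 0 0 3
  0 1 0 4
  0 0 0 0
  0 0 0 0
  0 1 0 0
After step 3: ants at (1,3),(0,3)
  0 0 0 4
  0 0 0 5
  0 0 0 0
  0 0 0 0
  0 0 0 0
After step 4: ants at (0,3),(1,3)
  0 0 0 5
  0 0 0 6
  0 0 0 0
  0 0 0 0
  0 0 0 0

0 0 0 5
0 0 0 6
0 0 0 0
0 0 0 0
0 0 0 0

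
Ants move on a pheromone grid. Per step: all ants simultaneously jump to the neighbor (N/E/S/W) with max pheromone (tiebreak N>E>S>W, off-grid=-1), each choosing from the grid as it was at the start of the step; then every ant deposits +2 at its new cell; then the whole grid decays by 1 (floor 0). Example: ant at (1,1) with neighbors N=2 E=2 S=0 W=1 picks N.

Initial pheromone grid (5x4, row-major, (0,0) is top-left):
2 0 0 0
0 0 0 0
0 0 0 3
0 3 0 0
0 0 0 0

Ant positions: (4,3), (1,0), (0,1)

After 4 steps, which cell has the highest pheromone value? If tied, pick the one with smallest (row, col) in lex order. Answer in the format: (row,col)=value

Answer: (0,0)=6

Derivation:
Step 1: ant0:(4,3)->N->(3,3) | ant1:(1,0)->N->(0,0) | ant2:(0,1)->W->(0,0)
  grid max=5 at (0,0)
Step 2: ant0:(3,3)->N->(2,3) | ant1:(0,0)->E->(0,1) | ant2:(0,0)->E->(0,1)
  grid max=4 at (0,0)
Step 3: ant0:(2,3)->N->(1,3) | ant1:(0,1)->W->(0,0) | ant2:(0,1)->W->(0,0)
  grid max=7 at (0,0)
Step 4: ant0:(1,3)->S->(2,3) | ant1:(0,0)->E->(0,1) | ant2:(0,0)->E->(0,1)
  grid max=6 at (0,0)
Final grid:
  6 5 0 0
  0 0 0 0
  0 0 0 3
  0 0 0 0
  0 0 0 0
Max pheromone 6 at (0,0)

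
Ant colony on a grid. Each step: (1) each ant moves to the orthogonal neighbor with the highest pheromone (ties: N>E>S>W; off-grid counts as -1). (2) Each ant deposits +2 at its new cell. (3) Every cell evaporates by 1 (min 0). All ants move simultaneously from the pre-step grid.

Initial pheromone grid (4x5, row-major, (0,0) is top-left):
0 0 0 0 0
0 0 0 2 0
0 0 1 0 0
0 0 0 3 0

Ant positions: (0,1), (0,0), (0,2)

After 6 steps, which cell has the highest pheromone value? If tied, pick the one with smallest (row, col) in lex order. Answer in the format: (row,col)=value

Step 1: ant0:(0,1)->E->(0,2) | ant1:(0,0)->E->(0,1) | ant2:(0,2)->E->(0,3)
  grid max=2 at (3,3)
Step 2: ant0:(0,2)->E->(0,3) | ant1:(0,1)->E->(0,2) | ant2:(0,3)->S->(1,3)
  grid max=2 at (0,2)
Step 3: ant0:(0,3)->S->(1,3) | ant1:(0,2)->E->(0,3) | ant2:(1,3)->N->(0,3)
  grid max=5 at (0,3)
Step 4: ant0:(1,3)->N->(0,3) | ant1:(0,3)->S->(1,3) | ant2:(0,3)->S->(1,3)
  grid max=6 at (0,3)
Step 5: ant0:(0,3)->S->(1,3) | ant1:(1,3)->N->(0,3) | ant2:(1,3)->N->(0,3)
  grid max=9 at (0,3)
Step 6: ant0:(1,3)->N->(0,3) | ant1:(0,3)->S->(1,3) | ant2:(0,3)->S->(1,3)
  grid max=10 at (0,3)
Final grid:
  0 0 0 10 0
  0 0 0 10 0
  0 0 0 0 0
  0 0 0 0 0
Max pheromone 10 at (0,3)

Answer: (0,3)=10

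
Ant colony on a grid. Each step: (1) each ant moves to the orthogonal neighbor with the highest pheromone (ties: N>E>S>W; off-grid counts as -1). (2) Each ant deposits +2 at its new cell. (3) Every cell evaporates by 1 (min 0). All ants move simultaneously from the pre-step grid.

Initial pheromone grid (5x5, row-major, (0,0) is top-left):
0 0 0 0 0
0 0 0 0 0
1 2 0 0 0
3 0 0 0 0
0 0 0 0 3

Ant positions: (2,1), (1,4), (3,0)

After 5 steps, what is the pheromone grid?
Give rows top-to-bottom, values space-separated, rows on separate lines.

After step 1: ants at (2,0),(0,4),(2,0)
  0 0 0 0 1
  0 0 0 0 0
  4 1 0 0 0
  2 0 0 0 0
  0 0 0 0 2
After step 2: ants at (3,0),(1,4),(3,0)
  0 0 0 0 0
  0 0 0 0 1
  3 0 0 0 0
  5 0 0 0 0
  0 0 0 0 1
After step 3: ants at (2,0),(0,4),(2,0)
  0 0 0 0 1
  0 0 0 0 0
  6 0 0 0 0
  4 0 0 0 0
  0 0 0 0 0
After step 4: ants at (3,0),(1,4),(3,0)
  0 0 0 0 0
  0 0 0 0 1
  5 0 0 0 0
  7 0 0 0 0
  0 0 0 0 0
After step 5: ants at (2,0),(0,4),(2,0)
  0 0 0 0 1
  0 0 0 0 0
  8 0 0 0 0
  6 0 0 0 0
  0 0 0 0 0

0 0 0 0 1
0 0 0 0 0
8 0 0 0 0
6 0 0 0 0
0 0 0 0 0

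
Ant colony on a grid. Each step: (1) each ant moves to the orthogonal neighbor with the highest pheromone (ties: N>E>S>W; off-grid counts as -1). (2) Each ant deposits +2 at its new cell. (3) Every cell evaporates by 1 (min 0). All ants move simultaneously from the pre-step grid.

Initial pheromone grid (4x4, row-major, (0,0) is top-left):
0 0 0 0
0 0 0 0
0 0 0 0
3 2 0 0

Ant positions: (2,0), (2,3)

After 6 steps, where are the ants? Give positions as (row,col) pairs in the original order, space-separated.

Step 1: ant0:(2,0)->S->(3,0) | ant1:(2,3)->N->(1,3)
  grid max=4 at (3,0)
Step 2: ant0:(3,0)->E->(3,1) | ant1:(1,3)->N->(0,3)
  grid max=3 at (3,0)
Step 3: ant0:(3,1)->W->(3,0) | ant1:(0,3)->S->(1,3)
  grid max=4 at (3,0)
Step 4: ant0:(3,0)->E->(3,1) | ant1:(1,3)->N->(0,3)
  grid max=3 at (3,0)
Step 5: ant0:(3,1)->W->(3,0) | ant1:(0,3)->S->(1,3)
  grid max=4 at (3,0)
Step 6: ant0:(3,0)->E->(3,1) | ant1:(1,3)->N->(0,3)
  grid max=3 at (3,0)

(3,1) (0,3)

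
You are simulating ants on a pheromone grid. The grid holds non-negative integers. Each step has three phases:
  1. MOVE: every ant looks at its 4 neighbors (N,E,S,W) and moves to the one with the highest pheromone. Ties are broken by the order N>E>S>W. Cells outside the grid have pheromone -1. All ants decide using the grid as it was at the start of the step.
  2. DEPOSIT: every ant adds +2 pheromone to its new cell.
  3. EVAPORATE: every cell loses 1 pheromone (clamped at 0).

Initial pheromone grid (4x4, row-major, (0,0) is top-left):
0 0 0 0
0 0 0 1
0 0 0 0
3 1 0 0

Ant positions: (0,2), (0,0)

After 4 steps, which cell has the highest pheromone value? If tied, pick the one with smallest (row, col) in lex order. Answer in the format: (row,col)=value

Answer: (1,3)=3

Derivation:
Step 1: ant0:(0,2)->E->(0,3) | ant1:(0,0)->E->(0,1)
  grid max=2 at (3,0)
Step 2: ant0:(0,3)->S->(1,3) | ant1:(0,1)->E->(0,2)
  grid max=1 at (0,2)
Step 3: ant0:(1,3)->N->(0,3) | ant1:(0,2)->E->(0,3)
  grid max=3 at (0,3)
Step 4: ant0:(0,3)->S->(1,3) | ant1:(0,3)->S->(1,3)
  grid max=3 at (1,3)
Final grid:
  0 0 0 2
  0 0 0 3
  0 0 0 0
  0 0 0 0
Max pheromone 3 at (1,3)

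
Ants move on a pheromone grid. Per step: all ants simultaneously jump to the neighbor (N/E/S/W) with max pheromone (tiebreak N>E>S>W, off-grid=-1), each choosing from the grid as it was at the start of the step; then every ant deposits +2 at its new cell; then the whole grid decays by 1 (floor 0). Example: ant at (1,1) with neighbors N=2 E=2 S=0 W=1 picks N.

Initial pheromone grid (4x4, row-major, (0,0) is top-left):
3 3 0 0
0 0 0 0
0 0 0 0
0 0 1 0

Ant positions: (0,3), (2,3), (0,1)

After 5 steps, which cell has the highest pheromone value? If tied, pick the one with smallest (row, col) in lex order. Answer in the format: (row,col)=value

Answer: (1,3)=7

Derivation:
Step 1: ant0:(0,3)->S->(1,3) | ant1:(2,3)->N->(1,3) | ant2:(0,1)->W->(0,0)
  grid max=4 at (0,0)
Step 2: ant0:(1,3)->N->(0,3) | ant1:(1,3)->N->(0,3) | ant2:(0,0)->E->(0,1)
  grid max=3 at (0,0)
Step 3: ant0:(0,3)->S->(1,3) | ant1:(0,3)->S->(1,3) | ant2:(0,1)->W->(0,0)
  grid max=5 at (1,3)
Step 4: ant0:(1,3)->N->(0,3) | ant1:(1,3)->N->(0,3) | ant2:(0,0)->E->(0,1)
  grid max=5 at (0,3)
Step 5: ant0:(0,3)->S->(1,3) | ant1:(0,3)->S->(1,3) | ant2:(0,1)->W->(0,0)
  grid max=7 at (1,3)
Final grid:
  4 2 0 4
  0 0 0 7
  0 0 0 0
  0 0 0 0
Max pheromone 7 at (1,3)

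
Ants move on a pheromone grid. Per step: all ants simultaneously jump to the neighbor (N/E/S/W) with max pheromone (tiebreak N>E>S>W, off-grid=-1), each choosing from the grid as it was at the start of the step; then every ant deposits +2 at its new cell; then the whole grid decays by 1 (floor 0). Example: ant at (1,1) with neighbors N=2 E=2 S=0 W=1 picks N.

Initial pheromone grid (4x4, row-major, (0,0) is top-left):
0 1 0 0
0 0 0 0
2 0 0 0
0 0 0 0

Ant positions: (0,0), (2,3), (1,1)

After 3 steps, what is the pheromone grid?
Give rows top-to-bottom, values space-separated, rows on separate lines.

After step 1: ants at (0,1),(1,3),(0,1)
  0 4 0 0
  0 0 0 1
  1 0 0 0
  0 0 0 0
After step 2: ants at (0,2),(0,3),(0,2)
  0 3 3 1
  0 0 0 0
  0 0 0 0
  0 0 0 0
After step 3: ants at (0,1),(0,2),(0,1)
  0 6 4 0
  0 0 0 0
  0 0 0 0
  0 0 0 0

0 6 4 0
0 0 0 0
0 0 0 0
0 0 0 0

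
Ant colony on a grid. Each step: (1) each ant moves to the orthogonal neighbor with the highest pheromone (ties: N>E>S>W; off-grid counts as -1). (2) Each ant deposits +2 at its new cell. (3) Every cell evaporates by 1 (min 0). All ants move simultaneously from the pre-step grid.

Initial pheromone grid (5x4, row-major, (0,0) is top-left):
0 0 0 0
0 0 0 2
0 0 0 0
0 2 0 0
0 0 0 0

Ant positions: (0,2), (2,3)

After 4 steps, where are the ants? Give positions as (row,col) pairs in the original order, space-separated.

Step 1: ant0:(0,2)->E->(0,3) | ant1:(2,3)->N->(1,3)
  grid max=3 at (1,3)
Step 2: ant0:(0,3)->S->(1,3) | ant1:(1,3)->N->(0,3)
  grid max=4 at (1,3)
Step 3: ant0:(1,3)->N->(0,3) | ant1:(0,3)->S->(1,3)
  grid max=5 at (1,3)
Step 4: ant0:(0,3)->S->(1,3) | ant1:(1,3)->N->(0,3)
  grid max=6 at (1,3)

(1,3) (0,3)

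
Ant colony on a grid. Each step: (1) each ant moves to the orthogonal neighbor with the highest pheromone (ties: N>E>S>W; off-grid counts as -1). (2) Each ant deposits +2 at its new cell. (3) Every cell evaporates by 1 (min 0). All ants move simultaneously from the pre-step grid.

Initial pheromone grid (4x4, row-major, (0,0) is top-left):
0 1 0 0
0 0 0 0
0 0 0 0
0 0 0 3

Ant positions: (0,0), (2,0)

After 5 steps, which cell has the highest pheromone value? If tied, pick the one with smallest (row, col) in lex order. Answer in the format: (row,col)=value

Step 1: ant0:(0,0)->E->(0,1) | ant1:(2,0)->N->(1,0)
  grid max=2 at (0,1)
Step 2: ant0:(0,1)->E->(0,2) | ant1:(1,0)->N->(0,0)
  grid max=1 at (0,0)
Step 3: ant0:(0,2)->W->(0,1) | ant1:(0,0)->E->(0,1)
  grid max=4 at (0,1)
Step 4: ant0:(0,1)->E->(0,2) | ant1:(0,1)->E->(0,2)
  grid max=3 at (0,1)
Step 5: ant0:(0,2)->W->(0,1) | ant1:(0,2)->W->(0,1)
  grid max=6 at (0,1)
Final grid:
  0 6 2 0
  0 0 0 0
  0 0 0 0
  0 0 0 0
Max pheromone 6 at (0,1)

Answer: (0,1)=6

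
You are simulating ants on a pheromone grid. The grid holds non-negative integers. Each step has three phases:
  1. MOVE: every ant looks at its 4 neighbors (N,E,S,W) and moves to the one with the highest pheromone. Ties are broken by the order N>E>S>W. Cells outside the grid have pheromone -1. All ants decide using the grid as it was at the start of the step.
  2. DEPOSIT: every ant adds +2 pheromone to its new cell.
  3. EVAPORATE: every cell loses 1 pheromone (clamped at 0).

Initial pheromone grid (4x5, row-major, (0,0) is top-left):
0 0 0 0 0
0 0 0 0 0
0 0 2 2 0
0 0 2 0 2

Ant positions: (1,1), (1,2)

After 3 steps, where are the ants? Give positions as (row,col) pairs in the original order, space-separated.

Step 1: ant0:(1,1)->N->(0,1) | ant1:(1,2)->S->(2,2)
  grid max=3 at (2,2)
Step 2: ant0:(0,1)->E->(0,2) | ant1:(2,2)->E->(2,3)
  grid max=2 at (2,2)
Step 3: ant0:(0,2)->E->(0,3) | ant1:(2,3)->W->(2,2)
  grid max=3 at (2,2)

(0,3) (2,2)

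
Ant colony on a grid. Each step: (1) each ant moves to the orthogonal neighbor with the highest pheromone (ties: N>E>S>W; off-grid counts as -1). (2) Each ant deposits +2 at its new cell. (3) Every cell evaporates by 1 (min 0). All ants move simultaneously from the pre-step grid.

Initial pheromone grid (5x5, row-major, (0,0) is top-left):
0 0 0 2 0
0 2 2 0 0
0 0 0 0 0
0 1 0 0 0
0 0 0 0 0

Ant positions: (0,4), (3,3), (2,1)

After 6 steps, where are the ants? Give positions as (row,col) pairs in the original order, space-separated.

Step 1: ant0:(0,4)->W->(0,3) | ant1:(3,3)->N->(2,3) | ant2:(2,1)->N->(1,1)
  grid max=3 at (0,3)
Step 2: ant0:(0,3)->E->(0,4) | ant1:(2,3)->N->(1,3) | ant2:(1,1)->E->(1,2)
  grid max=2 at (0,3)
Step 3: ant0:(0,4)->W->(0,3) | ant1:(1,3)->N->(0,3) | ant2:(1,2)->W->(1,1)
  grid max=5 at (0,3)
Step 4: ant0:(0,3)->E->(0,4) | ant1:(0,3)->E->(0,4) | ant2:(1,1)->E->(1,2)
  grid max=4 at (0,3)
Step 5: ant0:(0,4)->W->(0,3) | ant1:(0,4)->W->(0,3) | ant2:(1,2)->W->(1,1)
  grid max=7 at (0,3)
Step 6: ant0:(0,3)->E->(0,4) | ant1:(0,3)->E->(0,4) | ant2:(1,1)->E->(1,2)
  grid max=6 at (0,3)

(0,4) (0,4) (1,2)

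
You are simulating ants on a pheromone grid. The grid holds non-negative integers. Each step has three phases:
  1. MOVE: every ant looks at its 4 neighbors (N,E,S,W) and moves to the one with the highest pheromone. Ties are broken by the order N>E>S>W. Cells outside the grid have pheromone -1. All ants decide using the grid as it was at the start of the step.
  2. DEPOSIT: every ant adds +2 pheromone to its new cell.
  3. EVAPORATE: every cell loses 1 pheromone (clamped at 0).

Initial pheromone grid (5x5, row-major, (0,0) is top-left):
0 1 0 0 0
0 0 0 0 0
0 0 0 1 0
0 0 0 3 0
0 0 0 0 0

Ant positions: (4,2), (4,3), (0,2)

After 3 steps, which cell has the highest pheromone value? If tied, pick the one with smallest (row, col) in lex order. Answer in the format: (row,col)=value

Answer: (3,3)=6

Derivation:
Step 1: ant0:(4,2)->N->(3,2) | ant1:(4,3)->N->(3,3) | ant2:(0,2)->W->(0,1)
  grid max=4 at (3,3)
Step 2: ant0:(3,2)->E->(3,3) | ant1:(3,3)->W->(3,2) | ant2:(0,1)->E->(0,2)
  grid max=5 at (3,3)
Step 3: ant0:(3,3)->W->(3,2) | ant1:(3,2)->E->(3,3) | ant2:(0,2)->W->(0,1)
  grid max=6 at (3,3)
Final grid:
  0 2 0 0 0
  0 0 0 0 0
  0 0 0 0 0
  0 0 3 6 0
  0 0 0 0 0
Max pheromone 6 at (3,3)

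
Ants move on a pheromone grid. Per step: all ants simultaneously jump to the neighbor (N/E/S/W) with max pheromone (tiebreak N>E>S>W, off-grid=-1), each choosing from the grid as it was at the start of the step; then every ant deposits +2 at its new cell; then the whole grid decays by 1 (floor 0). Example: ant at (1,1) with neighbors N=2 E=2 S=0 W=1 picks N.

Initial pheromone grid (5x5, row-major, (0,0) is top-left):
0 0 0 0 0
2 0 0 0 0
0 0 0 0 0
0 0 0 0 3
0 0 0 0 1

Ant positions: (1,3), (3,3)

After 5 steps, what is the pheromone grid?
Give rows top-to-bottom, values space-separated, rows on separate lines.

After step 1: ants at (0,3),(3,4)
  0 0 0 1 0
  1 0 0 0 0
  0 0 0 0 0
  0 0 0 0 4
  0 0 0 0 0
After step 2: ants at (0,4),(2,4)
  0 0 0 0 1
  0 0 0 0 0
  0 0 0 0 1
  0 0 0 0 3
  0 0 0 0 0
After step 3: ants at (1,4),(3,4)
  0 0 0 0 0
  0 0 0 0 1
  0 0 0 0 0
  0 0 0 0 4
  0 0 0 0 0
After step 4: ants at (0,4),(2,4)
  0 0 0 0 1
  0 0 0 0 0
  0 0 0 0 1
  0 0 0 0 3
  0 0 0 0 0
After step 5: ants at (1,4),(3,4)
  0 0 0 0 0
  0 0 0 0 1
  0 0 0 0 0
  0 0 0 0 4
  0 0 0 0 0

0 0 0 0 0
0 0 0 0 1
0 0 0 0 0
0 0 0 0 4
0 0 0 0 0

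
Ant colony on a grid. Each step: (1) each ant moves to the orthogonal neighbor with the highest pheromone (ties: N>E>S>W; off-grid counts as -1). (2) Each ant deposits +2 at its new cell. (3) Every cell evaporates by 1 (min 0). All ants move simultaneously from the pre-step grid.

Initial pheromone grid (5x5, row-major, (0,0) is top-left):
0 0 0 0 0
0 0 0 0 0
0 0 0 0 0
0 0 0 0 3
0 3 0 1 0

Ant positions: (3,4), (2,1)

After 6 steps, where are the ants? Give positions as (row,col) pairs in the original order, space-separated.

Step 1: ant0:(3,4)->N->(2,4) | ant1:(2,1)->N->(1,1)
  grid max=2 at (3,4)
Step 2: ant0:(2,4)->S->(3,4) | ant1:(1,1)->N->(0,1)
  grid max=3 at (3,4)
Step 3: ant0:(3,4)->N->(2,4) | ant1:(0,1)->E->(0,2)
  grid max=2 at (3,4)
Step 4: ant0:(2,4)->S->(3,4) | ant1:(0,2)->E->(0,3)
  grid max=3 at (3,4)
Step 5: ant0:(3,4)->N->(2,4) | ant1:(0,3)->E->(0,4)
  grid max=2 at (3,4)
Step 6: ant0:(2,4)->S->(3,4) | ant1:(0,4)->S->(1,4)
  grid max=3 at (3,4)

(3,4) (1,4)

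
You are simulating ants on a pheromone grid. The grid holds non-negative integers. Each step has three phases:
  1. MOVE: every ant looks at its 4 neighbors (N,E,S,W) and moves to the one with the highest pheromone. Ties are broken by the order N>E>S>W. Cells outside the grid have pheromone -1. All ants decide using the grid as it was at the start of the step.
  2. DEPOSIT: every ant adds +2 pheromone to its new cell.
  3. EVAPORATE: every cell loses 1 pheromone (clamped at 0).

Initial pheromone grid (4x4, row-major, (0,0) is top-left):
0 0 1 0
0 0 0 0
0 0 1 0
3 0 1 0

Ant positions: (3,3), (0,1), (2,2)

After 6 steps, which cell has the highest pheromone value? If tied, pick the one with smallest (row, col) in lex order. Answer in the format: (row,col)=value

Step 1: ant0:(3,3)->W->(3,2) | ant1:(0,1)->E->(0,2) | ant2:(2,2)->S->(3,2)
  grid max=4 at (3,2)
Step 2: ant0:(3,2)->N->(2,2) | ant1:(0,2)->E->(0,3) | ant2:(3,2)->N->(2,2)
  grid max=3 at (2,2)
Step 3: ant0:(2,2)->S->(3,2) | ant1:(0,3)->W->(0,2) | ant2:(2,2)->S->(3,2)
  grid max=6 at (3,2)
Step 4: ant0:(3,2)->N->(2,2) | ant1:(0,2)->E->(0,3) | ant2:(3,2)->N->(2,2)
  grid max=5 at (2,2)
Step 5: ant0:(2,2)->S->(3,2) | ant1:(0,3)->W->(0,2) | ant2:(2,2)->S->(3,2)
  grid max=8 at (3,2)
Step 6: ant0:(3,2)->N->(2,2) | ant1:(0,2)->E->(0,3) | ant2:(3,2)->N->(2,2)
  grid max=7 at (2,2)
Final grid:
  0 0 1 1
  0 0 0 0
  0 0 7 0
  0 0 7 0
Max pheromone 7 at (2,2)

Answer: (2,2)=7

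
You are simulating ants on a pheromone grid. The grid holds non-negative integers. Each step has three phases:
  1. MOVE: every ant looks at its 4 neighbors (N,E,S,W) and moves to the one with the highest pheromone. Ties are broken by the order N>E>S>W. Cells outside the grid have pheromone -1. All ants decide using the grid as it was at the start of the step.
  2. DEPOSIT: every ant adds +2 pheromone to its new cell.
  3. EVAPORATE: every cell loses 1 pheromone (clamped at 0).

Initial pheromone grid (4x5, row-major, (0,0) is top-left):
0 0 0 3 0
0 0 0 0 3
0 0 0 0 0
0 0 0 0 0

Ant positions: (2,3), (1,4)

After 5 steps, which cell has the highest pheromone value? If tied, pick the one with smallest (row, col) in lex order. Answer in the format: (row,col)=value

Answer: (0,4)=5

Derivation:
Step 1: ant0:(2,3)->N->(1,3) | ant1:(1,4)->N->(0,4)
  grid max=2 at (0,3)
Step 2: ant0:(1,3)->N->(0,3) | ant1:(0,4)->S->(1,4)
  grid max=3 at (0,3)
Step 3: ant0:(0,3)->E->(0,4) | ant1:(1,4)->N->(0,4)
  grid max=3 at (0,4)
Step 4: ant0:(0,4)->S->(1,4) | ant1:(0,4)->S->(1,4)
  grid max=5 at (1,4)
Step 5: ant0:(1,4)->N->(0,4) | ant1:(1,4)->N->(0,4)
  grid max=5 at (0,4)
Final grid:
  0 0 0 0 5
  0 0 0 0 4
  0 0 0 0 0
  0 0 0 0 0
Max pheromone 5 at (0,4)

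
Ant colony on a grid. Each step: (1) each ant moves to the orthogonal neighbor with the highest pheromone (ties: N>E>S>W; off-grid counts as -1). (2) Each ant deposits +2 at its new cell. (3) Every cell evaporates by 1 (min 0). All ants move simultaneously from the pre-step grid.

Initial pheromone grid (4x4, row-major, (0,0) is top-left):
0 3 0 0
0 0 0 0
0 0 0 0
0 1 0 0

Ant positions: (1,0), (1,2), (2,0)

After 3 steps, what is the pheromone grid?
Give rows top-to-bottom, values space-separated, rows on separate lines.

After step 1: ants at (0,0),(0,2),(1,0)
  1 2 1 0
  1 0 0 0
  0 0 0 0
  0 0 0 0
After step 2: ants at (0,1),(0,1),(0,0)
  2 5 0 0
  0 0 0 0
  0 0 0 0
  0 0 0 0
After step 3: ants at (0,0),(0,0),(0,1)
  5 6 0 0
  0 0 0 0
  0 0 0 0
  0 0 0 0

5 6 0 0
0 0 0 0
0 0 0 0
0 0 0 0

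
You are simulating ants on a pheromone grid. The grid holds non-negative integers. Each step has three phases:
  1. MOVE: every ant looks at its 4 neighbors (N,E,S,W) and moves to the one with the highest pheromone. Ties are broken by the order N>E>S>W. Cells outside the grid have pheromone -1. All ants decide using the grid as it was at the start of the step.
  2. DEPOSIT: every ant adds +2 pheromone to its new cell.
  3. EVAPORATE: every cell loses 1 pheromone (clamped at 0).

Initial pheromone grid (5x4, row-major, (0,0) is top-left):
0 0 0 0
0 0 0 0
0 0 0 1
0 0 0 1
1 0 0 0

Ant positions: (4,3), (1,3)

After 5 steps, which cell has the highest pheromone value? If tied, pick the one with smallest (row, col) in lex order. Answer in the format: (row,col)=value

Step 1: ant0:(4,3)->N->(3,3) | ant1:(1,3)->S->(2,3)
  grid max=2 at (2,3)
Step 2: ant0:(3,3)->N->(2,3) | ant1:(2,3)->S->(3,3)
  grid max=3 at (2,3)
Step 3: ant0:(2,3)->S->(3,3) | ant1:(3,3)->N->(2,3)
  grid max=4 at (2,3)
Step 4: ant0:(3,3)->N->(2,3) | ant1:(2,3)->S->(3,3)
  grid max=5 at (2,3)
Step 5: ant0:(2,3)->S->(3,3) | ant1:(3,3)->N->(2,3)
  grid max=6 at (2,3)
Final grid:
  0 0 0 0
  0 0 0 0
  0 0 0 6
  0 0 0 6
  0 0 0 0
Max pheromone 6 at (2,3)

Answer: (2,3)=6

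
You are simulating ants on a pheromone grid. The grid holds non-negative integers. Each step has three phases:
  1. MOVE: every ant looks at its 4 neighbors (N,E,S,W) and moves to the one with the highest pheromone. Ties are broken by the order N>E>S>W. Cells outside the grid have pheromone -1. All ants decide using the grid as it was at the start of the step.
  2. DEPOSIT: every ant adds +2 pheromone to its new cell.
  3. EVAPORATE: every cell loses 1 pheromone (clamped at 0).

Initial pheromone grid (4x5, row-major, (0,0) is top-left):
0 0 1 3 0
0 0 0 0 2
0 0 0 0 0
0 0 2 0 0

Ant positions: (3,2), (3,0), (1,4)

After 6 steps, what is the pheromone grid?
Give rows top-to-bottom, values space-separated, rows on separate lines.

After step 1: ants at (2,2),(2,0),(0,4)
  0 0 0 2 1
  0 0 0 0 1
  1 0 1 0 0
  0 0 1 0 0
After step 2: ants at (3,2),(1,0),(0,3)
  0 0 0 3 0
  1 0 0 0 0
  0 0 0 0 0
  0 0 2 0 0
After step 3: ants at (2,2),(0,0),(0,4)
  1 0 0 2 1
  0 0 0 0 0
  0 0 1 0 0
  0 0 1 0 0
After step 4: ants at (3,2),(0,1),(0,3)
  0 1 0 3 0
  0 0 0 0 0
  0 0 0 0 0
  0 0 2 0 0
After step 5: ants at (2,2),(0,2),(0,4)
  0 0 1 2 1
  0 0 0 0 0
  0 0 1 0 0
  0 0 1 0 0
After step 6: ants at (3,2),(0,3),(0,3)
  0 0 0 5 0
  0 0 0 0 0
  0 0 0 0 0
  0 0 2 0 0

0 0 0 5 0
0 0 0 0 0
0 0 0 0 0
0 0 2 0 0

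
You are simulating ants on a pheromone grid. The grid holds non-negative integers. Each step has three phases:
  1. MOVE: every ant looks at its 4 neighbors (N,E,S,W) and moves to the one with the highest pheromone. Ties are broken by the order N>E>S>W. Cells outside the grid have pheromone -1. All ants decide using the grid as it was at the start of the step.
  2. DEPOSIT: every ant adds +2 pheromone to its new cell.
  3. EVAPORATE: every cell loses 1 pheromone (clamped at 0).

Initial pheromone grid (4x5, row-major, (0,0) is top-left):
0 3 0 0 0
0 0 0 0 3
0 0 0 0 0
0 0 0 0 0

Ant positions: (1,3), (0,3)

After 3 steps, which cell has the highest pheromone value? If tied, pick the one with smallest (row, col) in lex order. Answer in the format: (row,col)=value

Answer: (1,4)=6

Derivation:
Step 1: ant0:(1,3)->E->(1,4) | ant1:(0,3)->E->(0,4)
  grid max=4 at (1,4)
Step 2: ant0:(1,4)->N->(0,4) | ant1:(0,4)->S->(1,4)
  grid max=5 at (1,4)
Step 3: ant0:(0,4)->S->(1,4) | ant1:(1,4)->N->(0,4)
  grid max=6 at (1,4)
Final grid:
  0 0 0 0 3
  0 0 0 0 6
  0 0 0 0 0
  0 0 0 0 0
Max pheromone 6 at (1,4)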